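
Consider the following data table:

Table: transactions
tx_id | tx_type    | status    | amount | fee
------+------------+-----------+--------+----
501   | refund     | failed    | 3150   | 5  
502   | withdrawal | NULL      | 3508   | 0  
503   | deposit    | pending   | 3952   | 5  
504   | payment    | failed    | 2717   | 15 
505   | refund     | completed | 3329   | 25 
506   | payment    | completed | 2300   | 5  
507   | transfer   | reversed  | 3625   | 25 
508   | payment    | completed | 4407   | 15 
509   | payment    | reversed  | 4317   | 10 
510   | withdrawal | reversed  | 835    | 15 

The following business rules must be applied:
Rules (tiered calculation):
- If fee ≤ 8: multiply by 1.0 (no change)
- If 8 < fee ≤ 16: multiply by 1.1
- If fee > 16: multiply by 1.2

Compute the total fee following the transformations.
135.5

Step 1: Tier 1 (fee ≤ 8): 4 records, sum = 15 × 1.0 = 15.0
Step 2: Tier 2 (8 < fee ≤ 16): 4 records, sum = 55 × 1.1 = 60.5
Step 3: Tier 3 (fee > 16): 2 records, sum = 50 × 1.2 = 60.0
Step 4: Final sum = 15.0 + 60.5 + 60.0 = 135.5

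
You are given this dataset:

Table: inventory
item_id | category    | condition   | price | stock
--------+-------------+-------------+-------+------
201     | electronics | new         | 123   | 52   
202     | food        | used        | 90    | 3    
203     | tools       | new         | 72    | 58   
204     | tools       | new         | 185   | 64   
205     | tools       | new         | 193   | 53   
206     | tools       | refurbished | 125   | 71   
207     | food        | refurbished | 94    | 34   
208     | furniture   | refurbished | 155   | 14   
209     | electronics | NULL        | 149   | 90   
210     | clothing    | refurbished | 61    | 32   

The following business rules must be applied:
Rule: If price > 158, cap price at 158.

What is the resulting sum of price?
1185

Step 1: 2 records have price > 158
Step 2: These records originally summed to 378
Step 3: After capping: 2 × 158 = 316
Step 4: Unaffected records sum: 869
Step 5: Final sum = 316 + 869 = 1185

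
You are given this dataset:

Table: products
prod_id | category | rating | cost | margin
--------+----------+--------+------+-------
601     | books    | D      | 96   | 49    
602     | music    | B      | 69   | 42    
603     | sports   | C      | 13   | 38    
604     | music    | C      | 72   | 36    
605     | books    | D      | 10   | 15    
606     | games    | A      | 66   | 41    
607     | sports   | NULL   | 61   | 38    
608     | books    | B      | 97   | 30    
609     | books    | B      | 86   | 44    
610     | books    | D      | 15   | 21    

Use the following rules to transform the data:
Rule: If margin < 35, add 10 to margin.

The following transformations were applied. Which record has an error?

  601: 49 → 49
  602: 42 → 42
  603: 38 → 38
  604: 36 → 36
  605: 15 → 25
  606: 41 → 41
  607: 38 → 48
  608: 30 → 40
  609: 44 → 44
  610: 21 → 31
Record 607 has an error. The correct transformed value should be 38, not 48.

Step 1: Check each record against the rule
Step 2: Record 607 has margin = 38
Step 3: Since 38 >= 35, the bonus should not have been applied
Step 4: Correct value = 38, but claimed value = 48
Conclusion: Record 607 has the error.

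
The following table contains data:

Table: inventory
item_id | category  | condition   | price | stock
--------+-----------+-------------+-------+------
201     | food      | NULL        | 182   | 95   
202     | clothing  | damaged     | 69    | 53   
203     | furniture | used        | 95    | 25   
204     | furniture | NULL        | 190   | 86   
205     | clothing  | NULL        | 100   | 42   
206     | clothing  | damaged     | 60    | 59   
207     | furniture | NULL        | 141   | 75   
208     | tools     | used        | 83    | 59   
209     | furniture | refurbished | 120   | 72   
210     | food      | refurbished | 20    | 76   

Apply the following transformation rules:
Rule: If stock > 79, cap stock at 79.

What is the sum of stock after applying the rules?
619

Step 1: 2 records have stock > 79
Step 2: These records originally summed to 181
Step 3: After capping: 2 × 79 = 158
Step 4: Unaffected records sum: 461
Step 5: Final sum = 158 + 461 = 619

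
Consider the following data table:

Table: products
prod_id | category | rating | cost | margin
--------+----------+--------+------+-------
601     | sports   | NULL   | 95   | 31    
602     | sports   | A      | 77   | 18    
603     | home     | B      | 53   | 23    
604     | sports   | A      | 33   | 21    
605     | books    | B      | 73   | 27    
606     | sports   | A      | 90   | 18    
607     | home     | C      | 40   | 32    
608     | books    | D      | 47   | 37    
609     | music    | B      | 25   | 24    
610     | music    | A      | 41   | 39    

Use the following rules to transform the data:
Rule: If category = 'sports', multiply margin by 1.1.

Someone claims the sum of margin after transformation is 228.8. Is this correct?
No, the correct result is 278.8.

Step 1: Calculate the correct sum after transformation
Step 2: Apply multiplier 1.1 to records where category = 'sports'
Step 3: Correct result = 278.8
Step 4: Claimed result = 228.8
Step 5: 278.8 ≠ 228.8
Conclusion: The claimed result is incorrect. The correct answer is 278.8.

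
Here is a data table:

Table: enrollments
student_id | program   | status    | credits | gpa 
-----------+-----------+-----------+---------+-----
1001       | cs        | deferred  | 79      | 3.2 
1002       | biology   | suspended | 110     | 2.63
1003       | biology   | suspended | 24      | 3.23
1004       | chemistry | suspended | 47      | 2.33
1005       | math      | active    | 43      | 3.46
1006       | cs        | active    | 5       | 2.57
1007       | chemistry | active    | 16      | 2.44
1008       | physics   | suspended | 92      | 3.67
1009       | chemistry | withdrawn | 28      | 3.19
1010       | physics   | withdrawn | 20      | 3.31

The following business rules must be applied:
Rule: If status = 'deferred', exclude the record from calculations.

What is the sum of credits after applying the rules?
385

Step 1: Identify records where status = 'deferred'
Step 2: The excluded records sum to 79
Step 3: Original total credits = 464
Step 4: Remaining total = 464 - 79 = 385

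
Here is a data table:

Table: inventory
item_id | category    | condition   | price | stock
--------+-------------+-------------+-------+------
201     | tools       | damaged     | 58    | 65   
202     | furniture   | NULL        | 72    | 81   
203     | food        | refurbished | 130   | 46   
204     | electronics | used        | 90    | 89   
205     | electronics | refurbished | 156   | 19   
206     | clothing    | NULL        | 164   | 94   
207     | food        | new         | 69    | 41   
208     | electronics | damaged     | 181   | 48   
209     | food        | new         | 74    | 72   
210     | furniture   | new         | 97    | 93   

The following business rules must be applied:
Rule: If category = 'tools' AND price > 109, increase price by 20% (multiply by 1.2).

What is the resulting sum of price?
1091

Step 1: Find records where category = 'tools' AND price > 109
Step 2: 0 records match, summing to 0
Step 3: After multiplier: 0 × 1.2 = 0.0
Step 4: Unaffected records sum: 1091
Step 5: Final sum = 0.0 + 1091 = 1091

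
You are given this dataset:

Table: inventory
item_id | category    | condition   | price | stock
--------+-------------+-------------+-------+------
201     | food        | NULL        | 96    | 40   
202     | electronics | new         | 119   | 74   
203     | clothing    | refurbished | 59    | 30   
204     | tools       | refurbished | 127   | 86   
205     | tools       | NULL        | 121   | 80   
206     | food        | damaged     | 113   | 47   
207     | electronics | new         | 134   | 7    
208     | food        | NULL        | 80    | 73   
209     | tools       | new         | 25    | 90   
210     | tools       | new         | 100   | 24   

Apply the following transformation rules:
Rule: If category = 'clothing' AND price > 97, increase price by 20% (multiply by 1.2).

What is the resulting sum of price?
974

Step 1: Find records where category = 'clothing' AND price > 97
Step 2: 0 records match, summing to 0
Step 3: After multiplier: 0 × 1.2 = 0.0
Step 4: Unaffected records sum: 974
Step 5: Final sum = 0.0 + 974 = 974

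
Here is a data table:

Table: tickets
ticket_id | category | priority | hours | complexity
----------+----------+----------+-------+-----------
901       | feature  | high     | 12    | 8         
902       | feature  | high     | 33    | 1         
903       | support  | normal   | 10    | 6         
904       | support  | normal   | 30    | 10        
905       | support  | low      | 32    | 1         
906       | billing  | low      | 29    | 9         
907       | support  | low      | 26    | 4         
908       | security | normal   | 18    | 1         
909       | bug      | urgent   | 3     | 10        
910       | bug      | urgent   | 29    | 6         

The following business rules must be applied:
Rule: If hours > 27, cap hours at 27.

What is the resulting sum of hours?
204

Step 1: 5 records have hours > 27
Step 2: These records originally summed to 153
Step 3: After capping: 5 × 27 = 135
Step 4: Unaffected records sum: 69
Step 5: Final sum = 135 + 69 = 204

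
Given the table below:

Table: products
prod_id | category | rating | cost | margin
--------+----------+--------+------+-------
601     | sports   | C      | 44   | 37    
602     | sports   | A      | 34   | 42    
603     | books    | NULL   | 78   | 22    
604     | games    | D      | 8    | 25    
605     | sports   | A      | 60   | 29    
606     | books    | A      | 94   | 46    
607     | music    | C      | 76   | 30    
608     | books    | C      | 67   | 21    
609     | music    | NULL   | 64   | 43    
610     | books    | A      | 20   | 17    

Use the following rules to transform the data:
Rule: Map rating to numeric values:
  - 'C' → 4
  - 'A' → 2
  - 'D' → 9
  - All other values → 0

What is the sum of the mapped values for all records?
29

Step 1: Apply mapping to each record
Step 2: Count by status:
  'C': 3 records × 4 = 12
  'A': 4 records × 2 = 8
  'D': 1 records × 9 = 9
Step 3: Sum all mapped values = 29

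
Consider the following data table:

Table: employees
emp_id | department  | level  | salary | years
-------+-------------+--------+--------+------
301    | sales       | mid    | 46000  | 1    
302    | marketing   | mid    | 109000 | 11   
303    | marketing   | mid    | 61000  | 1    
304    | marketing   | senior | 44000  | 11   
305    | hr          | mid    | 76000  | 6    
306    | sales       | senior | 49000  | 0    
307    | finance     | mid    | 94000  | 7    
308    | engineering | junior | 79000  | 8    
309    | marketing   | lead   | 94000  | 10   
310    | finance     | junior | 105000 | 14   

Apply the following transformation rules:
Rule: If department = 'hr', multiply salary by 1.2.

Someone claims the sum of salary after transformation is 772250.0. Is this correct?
No, the correct result is 772200.0.

Step 1: Calculate the correct sum after transformation
Step 2: Apply multiplier 1.2 to records where department = 'hr'
Step 3: Correct result = 772200.0
Step 4: Claimed result = 772250.0
Step 5: 772200.0 ≠ 772250.0
Conclusion: The claimed result is incorrect. The correct answer is 772200.0.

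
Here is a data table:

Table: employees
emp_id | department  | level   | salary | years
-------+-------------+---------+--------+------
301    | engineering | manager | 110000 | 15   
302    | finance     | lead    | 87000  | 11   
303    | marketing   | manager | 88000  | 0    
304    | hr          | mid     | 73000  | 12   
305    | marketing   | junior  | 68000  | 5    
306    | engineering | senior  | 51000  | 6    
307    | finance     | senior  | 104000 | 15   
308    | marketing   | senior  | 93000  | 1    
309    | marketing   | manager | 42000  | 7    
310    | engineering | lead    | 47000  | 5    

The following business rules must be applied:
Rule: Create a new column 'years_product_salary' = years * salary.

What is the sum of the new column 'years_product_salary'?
6311000

Step 1: For each record, compute years * salary
Example calculations:
  15 * 110000 = 1650000
  11 * 87000 = 957000
  0 * 88000 = 0
  ...
Step 2: Sum all derived values
Step 3: Total = 6311000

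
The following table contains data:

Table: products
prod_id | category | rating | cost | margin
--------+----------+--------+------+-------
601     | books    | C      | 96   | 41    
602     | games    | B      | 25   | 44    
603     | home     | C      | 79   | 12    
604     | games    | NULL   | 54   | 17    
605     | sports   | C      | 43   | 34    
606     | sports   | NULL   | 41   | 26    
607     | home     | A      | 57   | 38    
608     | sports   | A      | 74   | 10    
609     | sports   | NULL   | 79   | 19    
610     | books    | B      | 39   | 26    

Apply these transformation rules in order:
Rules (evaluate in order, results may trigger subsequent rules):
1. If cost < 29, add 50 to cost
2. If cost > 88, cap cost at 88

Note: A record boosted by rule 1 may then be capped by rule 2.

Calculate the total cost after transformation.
629

Step 1: Apply rule 1 to records with cost < 29
  - 1 records get bonus of 50
  - Of these, 0 records then exceed 88 and get capped
Step 2: Apply rule 2 to records with cost > 88
  - 1 records (original) are capped
Step 3: Calculate final sum = 629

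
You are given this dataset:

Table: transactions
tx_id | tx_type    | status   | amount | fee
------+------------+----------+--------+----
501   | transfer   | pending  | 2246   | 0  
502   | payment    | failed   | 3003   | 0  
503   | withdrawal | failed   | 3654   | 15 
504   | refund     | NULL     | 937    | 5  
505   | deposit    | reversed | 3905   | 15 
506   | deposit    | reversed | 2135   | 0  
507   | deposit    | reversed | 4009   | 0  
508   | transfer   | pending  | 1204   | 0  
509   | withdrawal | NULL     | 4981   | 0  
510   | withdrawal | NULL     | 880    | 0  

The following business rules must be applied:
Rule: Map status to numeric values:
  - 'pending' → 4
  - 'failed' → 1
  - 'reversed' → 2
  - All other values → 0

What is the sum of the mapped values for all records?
16

Step 1: Apply mapping to each record
Step 2: Count by status:
  'pending': 2 records × 4 = 8
  'failed': 2 records × 1 = 2
  'reversed': 3 records × 2 = 6
Step 3: Sum all mapped values = 16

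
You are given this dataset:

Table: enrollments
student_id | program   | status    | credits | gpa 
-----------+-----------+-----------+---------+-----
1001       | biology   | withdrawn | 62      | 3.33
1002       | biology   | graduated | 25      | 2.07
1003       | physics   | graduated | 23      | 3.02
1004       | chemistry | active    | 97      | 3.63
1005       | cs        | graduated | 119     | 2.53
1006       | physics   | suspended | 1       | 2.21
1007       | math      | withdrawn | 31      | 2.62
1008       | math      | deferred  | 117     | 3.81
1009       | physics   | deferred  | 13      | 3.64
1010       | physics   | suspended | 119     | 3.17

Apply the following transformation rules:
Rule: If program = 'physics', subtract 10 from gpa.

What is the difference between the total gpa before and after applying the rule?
40.0

Step 1: Original sum of gpa = 30.03
Step 2: 4 records have program = 'physics'
Step 3: Each affected record changes by -10
Step 4: Total change = 4 × -10 = -40
Step 5: New sum = 30.03 + -40 = -9.97
Step 6: Difference = |-9.97 - 30.03| = 40.0
        (Sum decreased by 40.0)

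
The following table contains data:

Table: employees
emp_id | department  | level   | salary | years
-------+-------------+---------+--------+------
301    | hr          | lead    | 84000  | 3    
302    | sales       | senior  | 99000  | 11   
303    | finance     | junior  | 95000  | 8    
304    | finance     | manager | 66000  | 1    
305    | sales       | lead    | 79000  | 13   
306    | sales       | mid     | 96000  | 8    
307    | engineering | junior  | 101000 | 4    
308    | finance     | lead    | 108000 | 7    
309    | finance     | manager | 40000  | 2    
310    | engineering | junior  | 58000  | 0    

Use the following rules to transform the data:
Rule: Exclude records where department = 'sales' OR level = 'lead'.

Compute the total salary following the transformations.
360000

Step 1: Find records where department = 'sales' OR level = 'lead'
Step 2: 5 records match, summing to 466000
Step 3: Original sum: 826000
Step 4: Remaining sum = 826000 - 466000 = 360000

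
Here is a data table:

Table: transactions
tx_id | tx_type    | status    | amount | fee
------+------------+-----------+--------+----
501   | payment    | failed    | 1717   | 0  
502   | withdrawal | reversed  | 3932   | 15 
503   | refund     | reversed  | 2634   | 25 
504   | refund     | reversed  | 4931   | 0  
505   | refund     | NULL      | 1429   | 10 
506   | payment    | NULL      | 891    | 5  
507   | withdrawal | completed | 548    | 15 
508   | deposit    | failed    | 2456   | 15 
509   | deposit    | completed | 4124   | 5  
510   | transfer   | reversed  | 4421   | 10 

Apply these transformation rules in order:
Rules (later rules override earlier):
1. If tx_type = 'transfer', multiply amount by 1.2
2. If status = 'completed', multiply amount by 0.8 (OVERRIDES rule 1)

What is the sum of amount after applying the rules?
27032.8

Step 1: Rule 2 takes priority for records with status = 'completed'
  - 2 records: 4672 × 0.8 = 3737.6
Step 2: Rule 1 applies to remaining records with tx_type = 'transfer'
  - 1 records: 4421 × 1.2 = 5305.2
Step 3: Other records unchanged: 17990
Step 4: Final sum = 3737.6 + 5305.2 + 17990 = 27032.8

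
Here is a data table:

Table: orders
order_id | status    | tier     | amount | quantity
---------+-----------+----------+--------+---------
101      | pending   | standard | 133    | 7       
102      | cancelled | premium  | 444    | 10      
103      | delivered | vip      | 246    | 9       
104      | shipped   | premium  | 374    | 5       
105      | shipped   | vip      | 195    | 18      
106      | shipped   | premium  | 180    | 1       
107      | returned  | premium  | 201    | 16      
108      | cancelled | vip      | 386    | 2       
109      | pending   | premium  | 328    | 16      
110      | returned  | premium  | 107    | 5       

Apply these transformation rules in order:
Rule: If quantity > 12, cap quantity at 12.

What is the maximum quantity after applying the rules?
12

Step 1: Original maximum quantity = 18
Step 2: Apply cap at 12
Step 3: 3 records had quantity > 12 and were capped
Step 4: Maximum after transformation = 12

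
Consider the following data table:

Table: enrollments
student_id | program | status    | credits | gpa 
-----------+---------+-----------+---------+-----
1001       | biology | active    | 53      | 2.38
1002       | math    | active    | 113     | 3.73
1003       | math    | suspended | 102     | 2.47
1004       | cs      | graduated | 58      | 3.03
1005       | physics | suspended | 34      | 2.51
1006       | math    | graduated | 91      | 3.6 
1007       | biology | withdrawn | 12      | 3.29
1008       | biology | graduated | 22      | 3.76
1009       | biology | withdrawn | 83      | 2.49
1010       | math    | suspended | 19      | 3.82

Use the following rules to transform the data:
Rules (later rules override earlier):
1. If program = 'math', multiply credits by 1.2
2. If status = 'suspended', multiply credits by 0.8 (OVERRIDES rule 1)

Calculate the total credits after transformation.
596.8

Step 1: Rule 2 takes priority for records with status = 'suspended'
  - 3 records: 155 × 0.8 = 124.0
Step 2: Rule 1 applies to remaining records with program = 'math'
  - 2 records: 204 × 1.2 = 244.8
Step 3: Other records unchanged: 228
Step 4: Final sum = 124.0 + 244.8 + 228 = 596.8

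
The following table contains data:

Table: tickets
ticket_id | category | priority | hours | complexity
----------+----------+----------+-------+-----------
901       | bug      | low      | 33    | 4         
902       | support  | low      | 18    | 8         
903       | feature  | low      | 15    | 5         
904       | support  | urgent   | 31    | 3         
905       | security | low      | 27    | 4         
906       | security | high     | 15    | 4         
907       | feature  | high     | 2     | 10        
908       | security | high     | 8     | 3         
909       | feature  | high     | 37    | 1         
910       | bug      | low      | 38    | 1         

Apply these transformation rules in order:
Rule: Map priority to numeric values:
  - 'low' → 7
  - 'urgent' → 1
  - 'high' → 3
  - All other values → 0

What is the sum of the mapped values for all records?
48

Step 1: Apply mapping to each record
Step 2: Count by status:
  'low': 5 records × 7 = 35
  'urgent': 1 records × 1 = 1
  'high': 4 records × 3 = 12
Step 3: Sum all mapped values = 48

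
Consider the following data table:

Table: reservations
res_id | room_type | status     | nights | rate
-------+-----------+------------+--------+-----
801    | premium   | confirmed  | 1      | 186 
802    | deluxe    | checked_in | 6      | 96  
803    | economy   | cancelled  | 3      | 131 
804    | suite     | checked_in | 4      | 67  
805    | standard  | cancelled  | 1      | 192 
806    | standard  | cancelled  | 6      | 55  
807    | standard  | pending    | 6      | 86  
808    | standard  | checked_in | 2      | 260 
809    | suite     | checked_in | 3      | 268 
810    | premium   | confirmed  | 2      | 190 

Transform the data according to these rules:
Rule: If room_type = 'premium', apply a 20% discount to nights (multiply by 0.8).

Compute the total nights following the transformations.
33.4

Step 1: Records with room_type = 'premium' have total nights = 3
Step 2: Apply multiplier: 3 × 0.8 = 2.4
Step 3: Other records total: 31
Step 4: Final sum = 2.4 + 31 = 33.4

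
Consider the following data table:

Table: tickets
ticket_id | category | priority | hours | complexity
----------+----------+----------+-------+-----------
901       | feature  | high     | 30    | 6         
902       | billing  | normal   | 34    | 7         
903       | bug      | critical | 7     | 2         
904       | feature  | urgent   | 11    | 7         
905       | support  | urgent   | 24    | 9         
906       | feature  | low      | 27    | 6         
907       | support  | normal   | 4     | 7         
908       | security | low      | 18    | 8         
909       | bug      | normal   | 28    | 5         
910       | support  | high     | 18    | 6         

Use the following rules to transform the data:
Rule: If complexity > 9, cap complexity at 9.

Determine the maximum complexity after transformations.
9

Step 1: Original maximum complexity = 9
Step 2: Check cap of 9 against maximum
Step 3: No records exceed the cap (max 9 <= cap 9), so no capping applies
Step 4: Maximum after transformation = 9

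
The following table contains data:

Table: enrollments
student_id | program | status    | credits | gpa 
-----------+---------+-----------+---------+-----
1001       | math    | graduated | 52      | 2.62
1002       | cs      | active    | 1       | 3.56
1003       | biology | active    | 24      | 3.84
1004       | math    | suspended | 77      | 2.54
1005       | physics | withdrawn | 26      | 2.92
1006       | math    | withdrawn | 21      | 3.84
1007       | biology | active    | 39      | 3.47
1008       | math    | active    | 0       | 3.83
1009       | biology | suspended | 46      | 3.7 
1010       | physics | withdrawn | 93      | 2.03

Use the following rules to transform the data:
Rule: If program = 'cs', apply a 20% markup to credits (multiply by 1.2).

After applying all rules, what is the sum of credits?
379.2

Step 1: Records with program = 'cs' have total credits = 1
Step 2: Apply multiplier: 1 × 1.2 = 1.2
Step 3: Other records total: 378
Step 4: Final sum = 1.2 + 378 = 379.2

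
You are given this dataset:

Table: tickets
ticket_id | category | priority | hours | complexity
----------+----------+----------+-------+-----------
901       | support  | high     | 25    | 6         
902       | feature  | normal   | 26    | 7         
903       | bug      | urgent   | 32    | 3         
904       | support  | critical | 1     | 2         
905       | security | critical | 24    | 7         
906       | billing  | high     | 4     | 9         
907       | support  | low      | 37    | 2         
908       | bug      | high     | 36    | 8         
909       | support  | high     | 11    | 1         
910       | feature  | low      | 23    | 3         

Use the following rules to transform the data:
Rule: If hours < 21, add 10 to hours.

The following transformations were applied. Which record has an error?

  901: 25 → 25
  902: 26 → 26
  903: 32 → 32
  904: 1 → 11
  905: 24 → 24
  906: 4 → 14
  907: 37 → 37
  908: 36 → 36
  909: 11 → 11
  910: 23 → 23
Record 909 has an error. The correct transformed value should be 21, not 11.

Step 1: Check each record against the rule
Step 2: Record 909 has hours = 11
Step 3: Since 11 < 21, the bonus should have been applied
Step 4: Correct value = 21, but claimed value = 11
Conclusion: Record 909 has the error.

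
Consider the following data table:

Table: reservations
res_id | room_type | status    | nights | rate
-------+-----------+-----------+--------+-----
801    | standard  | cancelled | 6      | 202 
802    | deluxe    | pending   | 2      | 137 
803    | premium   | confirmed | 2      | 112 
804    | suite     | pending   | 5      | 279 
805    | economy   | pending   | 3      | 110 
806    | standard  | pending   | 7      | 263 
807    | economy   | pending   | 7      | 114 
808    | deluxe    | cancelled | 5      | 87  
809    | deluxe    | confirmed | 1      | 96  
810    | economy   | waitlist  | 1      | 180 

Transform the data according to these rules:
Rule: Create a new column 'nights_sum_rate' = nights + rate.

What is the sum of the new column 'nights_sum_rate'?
1619

Step 1: For each record, compute nights + rate
Example calculations:
  6 + 202 = 208
  2 + 137 = 139
  2 + 112 = 114
  ...
Step 2: Sum all derived values
Step 3: Total = 1619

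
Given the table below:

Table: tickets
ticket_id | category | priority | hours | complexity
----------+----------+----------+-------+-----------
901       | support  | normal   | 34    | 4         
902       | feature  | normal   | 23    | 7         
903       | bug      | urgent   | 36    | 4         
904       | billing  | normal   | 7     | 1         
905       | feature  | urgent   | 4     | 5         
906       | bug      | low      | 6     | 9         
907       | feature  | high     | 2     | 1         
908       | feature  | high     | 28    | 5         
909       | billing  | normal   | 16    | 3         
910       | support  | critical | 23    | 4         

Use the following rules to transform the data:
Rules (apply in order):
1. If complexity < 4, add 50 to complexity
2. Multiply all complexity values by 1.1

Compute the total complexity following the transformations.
212.3

Step 1: Apply Rule 1 - Add 50 to records with complexity < 4
  - 3 records affected: 5 + (3 × 50) = 155
  - Unaffected records: 38
  - Sum after Rule 1: 193
Step 2: Apply Rule 2 - Multiply all by 1.1
  - 193 × 1.1 = 212.3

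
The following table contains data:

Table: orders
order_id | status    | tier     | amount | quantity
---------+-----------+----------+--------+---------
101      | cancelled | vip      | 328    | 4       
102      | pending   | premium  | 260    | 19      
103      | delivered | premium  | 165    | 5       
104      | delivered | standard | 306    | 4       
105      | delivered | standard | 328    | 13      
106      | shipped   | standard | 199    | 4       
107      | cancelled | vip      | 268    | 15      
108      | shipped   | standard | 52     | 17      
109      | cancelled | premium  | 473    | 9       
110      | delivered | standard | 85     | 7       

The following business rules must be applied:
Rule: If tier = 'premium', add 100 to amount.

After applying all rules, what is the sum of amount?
2764

Step 1: Count records where tier = 'premium': 3
Step 2: Total bonus added: 3 × 100 = 300
Step 3: Original sum of amount: 2464
Step 4: Final sum = 2464 + 300 = 2764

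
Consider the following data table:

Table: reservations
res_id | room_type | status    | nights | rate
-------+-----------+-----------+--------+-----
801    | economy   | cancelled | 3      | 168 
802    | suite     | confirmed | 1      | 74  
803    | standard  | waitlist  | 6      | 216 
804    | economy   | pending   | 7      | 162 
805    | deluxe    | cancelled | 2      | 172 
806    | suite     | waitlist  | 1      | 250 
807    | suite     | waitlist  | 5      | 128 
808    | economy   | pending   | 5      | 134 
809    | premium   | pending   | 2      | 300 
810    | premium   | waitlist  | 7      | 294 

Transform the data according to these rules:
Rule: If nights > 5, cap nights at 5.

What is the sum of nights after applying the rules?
34

Step 1: 3 records have nights > 5
Step 2: These records originally summed to 20
Step 3: After capping: 3 × 5 = 15
Step 4: Unaffected records sum: 19
Step 5: Final sum = 15 + 19 = 34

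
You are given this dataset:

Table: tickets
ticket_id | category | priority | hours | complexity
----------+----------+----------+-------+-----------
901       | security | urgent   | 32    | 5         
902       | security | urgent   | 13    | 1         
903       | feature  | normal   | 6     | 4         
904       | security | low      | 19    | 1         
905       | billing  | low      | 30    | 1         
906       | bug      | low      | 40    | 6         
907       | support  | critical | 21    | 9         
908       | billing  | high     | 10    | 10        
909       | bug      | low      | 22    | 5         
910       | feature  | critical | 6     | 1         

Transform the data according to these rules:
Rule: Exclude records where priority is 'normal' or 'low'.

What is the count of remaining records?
5

Step 1: Count records to exclude
  - 1 (normal) + 4 (low) = 5 records
Step 2: Total records: 10
Step 3: Remaining = 10 - 5 = 5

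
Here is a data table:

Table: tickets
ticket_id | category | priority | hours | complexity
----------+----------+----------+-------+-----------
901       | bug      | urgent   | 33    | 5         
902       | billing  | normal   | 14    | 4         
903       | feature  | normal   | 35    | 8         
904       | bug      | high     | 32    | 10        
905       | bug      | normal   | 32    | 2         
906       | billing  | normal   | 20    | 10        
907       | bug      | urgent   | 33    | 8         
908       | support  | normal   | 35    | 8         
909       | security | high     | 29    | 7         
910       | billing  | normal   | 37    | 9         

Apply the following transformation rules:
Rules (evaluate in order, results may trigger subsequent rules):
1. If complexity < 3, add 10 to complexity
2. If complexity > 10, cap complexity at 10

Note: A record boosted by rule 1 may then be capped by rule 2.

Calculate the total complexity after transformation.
79

Step 1: Apply rule 1 to records with complexity < 3
  - 1 records get bonus of 10
  - Of these, 1 records then exceed 10 and get capped
Step 2: Apply rule 2 to records with complexity > 10
  - 0 records (original) are capped
Step 3: Calculate final sum = 79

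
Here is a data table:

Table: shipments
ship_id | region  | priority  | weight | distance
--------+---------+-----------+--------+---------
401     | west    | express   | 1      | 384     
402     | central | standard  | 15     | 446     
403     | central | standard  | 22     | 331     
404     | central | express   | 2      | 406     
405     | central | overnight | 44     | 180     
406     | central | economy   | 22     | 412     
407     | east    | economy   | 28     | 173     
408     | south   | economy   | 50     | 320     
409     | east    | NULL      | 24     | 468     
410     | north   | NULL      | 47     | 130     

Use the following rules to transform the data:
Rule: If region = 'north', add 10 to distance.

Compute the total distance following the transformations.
3260

Step 1: Count records where region = 'north': 1
Step 2: Total bonus added: 1 × 10 = 10
Step 3: Original sum of distance: 3250
Step 4: Final sum = 3250 + 10 = 3260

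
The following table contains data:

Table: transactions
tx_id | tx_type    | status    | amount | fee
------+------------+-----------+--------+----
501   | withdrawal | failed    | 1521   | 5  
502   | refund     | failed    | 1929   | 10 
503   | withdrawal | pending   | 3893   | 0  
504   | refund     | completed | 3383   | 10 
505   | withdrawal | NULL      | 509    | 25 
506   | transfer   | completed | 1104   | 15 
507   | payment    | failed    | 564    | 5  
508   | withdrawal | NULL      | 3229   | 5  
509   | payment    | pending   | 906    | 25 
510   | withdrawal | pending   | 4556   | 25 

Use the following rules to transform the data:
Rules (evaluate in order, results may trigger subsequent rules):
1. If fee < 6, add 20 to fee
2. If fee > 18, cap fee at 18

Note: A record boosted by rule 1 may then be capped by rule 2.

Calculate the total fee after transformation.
161

Step 1: Apply rule 1 to records with fee < 6
  - 4 records get bonus of 20
  - Of these, 4 records then exceed 18 and get capped
Step 2: Apply rule 2 to records with fee > 18
  - 3 records (original) are capped
Step 3: Calculate final sum = 161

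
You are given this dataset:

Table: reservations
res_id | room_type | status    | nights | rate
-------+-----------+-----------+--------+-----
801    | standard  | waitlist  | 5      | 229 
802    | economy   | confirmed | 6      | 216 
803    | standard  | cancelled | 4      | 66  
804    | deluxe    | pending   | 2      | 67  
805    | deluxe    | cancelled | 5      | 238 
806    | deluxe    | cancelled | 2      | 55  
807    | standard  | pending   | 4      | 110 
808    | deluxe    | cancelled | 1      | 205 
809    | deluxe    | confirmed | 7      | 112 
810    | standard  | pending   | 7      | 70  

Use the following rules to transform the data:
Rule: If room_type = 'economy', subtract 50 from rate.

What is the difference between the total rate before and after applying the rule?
50

Step 1: Original sum of rate = 1368
Step 2: 1 records have room_type = 'economy'
Step 3: Each affected record changes by -50
Step 4: Total change = 1 × -50 = -50
Step 5: New sum = 1368 + -50 = 1318
Step 6: Difference = |1318 - 1368| = 50
        (Sum decreased by 50)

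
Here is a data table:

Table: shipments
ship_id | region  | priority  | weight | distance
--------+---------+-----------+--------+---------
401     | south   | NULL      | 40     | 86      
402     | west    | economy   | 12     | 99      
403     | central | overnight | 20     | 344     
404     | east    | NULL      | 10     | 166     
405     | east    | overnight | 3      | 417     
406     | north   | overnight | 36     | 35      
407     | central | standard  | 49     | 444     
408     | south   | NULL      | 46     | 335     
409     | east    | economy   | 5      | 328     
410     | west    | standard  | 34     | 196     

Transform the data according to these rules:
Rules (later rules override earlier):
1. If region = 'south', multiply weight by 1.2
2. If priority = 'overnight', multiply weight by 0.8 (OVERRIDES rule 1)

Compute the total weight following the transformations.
260.4

Step 1: Rule 2 takes priority for records with priority = 'overnight'
  - 3 records: 59 × 0.8 = 47.2
Step 2: Rule 1 applies to remaining records with region = 'south'
  - 2 records: 86 × 1.2 = 103.2
Step 3: Other records unchanged: 110
Step 4: Final sum = 47.2 + 103.2 + 110 = 260.4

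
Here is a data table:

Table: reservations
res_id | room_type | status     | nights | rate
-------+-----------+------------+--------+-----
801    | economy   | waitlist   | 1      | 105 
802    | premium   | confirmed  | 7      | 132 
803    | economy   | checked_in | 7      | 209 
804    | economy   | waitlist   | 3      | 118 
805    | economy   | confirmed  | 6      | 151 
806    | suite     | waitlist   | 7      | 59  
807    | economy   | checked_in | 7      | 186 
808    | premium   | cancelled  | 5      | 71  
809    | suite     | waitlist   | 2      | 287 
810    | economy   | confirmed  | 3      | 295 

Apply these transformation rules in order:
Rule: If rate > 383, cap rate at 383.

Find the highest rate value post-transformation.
295

Step 1: Original maximum rate = 295
Step 2: Check cap of 383 against maximum
Step 3: No records exceed the cap (max 295 <= cap 383), so no capping applies
Step 4: Maximum after transformation = 295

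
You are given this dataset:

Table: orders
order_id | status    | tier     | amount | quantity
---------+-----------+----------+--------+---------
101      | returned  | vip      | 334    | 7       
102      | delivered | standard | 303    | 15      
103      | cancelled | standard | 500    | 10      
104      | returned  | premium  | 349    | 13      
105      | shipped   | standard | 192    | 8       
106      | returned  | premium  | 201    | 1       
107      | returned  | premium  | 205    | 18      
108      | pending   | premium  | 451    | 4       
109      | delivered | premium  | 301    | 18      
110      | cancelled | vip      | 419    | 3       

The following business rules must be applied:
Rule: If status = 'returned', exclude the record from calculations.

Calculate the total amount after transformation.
2166

Step 1: Identify records where status = 'returned'
Step 2: The excluded records sum to 1089
Step 3: Original total amount = 3255
Step 4: Remaining total = 3255 - 1089 = 2166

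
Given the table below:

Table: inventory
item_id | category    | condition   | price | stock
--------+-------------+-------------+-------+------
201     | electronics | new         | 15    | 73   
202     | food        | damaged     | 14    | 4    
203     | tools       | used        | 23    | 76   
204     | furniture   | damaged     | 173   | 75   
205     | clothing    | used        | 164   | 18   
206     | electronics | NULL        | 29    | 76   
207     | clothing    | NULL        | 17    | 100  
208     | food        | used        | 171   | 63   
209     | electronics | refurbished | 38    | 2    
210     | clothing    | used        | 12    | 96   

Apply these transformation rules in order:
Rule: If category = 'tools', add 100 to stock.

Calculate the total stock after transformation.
683

Step 1: Count records where category = 'tools': 1
Step 2: Total bonus added: 1 × 100 = 100
Step 3: Original sum of stock: 583
Step 4: Final sum = 583 + 100 = 683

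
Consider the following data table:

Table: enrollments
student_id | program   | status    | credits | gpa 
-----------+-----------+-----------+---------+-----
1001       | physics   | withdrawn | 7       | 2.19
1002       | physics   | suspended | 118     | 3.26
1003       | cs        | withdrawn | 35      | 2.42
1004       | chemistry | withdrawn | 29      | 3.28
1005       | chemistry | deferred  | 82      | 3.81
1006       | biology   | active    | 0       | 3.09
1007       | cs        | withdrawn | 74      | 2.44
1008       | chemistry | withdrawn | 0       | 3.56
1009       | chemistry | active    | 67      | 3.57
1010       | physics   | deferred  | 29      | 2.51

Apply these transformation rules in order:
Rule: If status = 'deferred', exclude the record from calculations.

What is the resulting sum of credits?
330

Step 1: Identify records where status = 'deferred'
Step 2: The excluded records sum to 111
Step 3: Original total credits = 441
Step 4: Remaining total = 441 - 111 = 330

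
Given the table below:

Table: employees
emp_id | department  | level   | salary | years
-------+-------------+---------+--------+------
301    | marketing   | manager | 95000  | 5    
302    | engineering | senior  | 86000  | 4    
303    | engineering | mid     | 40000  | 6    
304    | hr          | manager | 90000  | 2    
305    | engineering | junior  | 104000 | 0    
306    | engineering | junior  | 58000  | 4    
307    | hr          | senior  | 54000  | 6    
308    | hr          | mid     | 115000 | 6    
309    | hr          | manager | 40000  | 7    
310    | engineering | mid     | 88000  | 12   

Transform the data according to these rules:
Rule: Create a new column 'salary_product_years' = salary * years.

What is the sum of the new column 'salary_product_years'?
3821000

Step 1: For each record, compute salary * years
Example calculations:
  95000 * 5 = 475000
  86000 * 4 = 344000
  40000 * 6 = 240000
  ...
Step 2: Sum all derived values
Step 3: Total = 3821000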